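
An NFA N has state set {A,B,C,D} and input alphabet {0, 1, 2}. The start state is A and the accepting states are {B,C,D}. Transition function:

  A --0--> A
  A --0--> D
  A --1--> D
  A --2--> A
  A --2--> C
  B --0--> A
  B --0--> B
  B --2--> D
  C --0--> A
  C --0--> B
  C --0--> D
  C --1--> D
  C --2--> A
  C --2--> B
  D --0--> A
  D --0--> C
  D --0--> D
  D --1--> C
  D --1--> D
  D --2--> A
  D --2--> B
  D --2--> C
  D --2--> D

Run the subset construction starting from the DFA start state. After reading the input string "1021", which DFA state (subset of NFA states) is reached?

{C,D}

Start: {A}.
δ(A,1) = {D}.
Union: {D}.
After 1: {D}.
δ(D,0) = {A,C,D}.
Union: {A,C,D}.
After 0: {A,C,D}.
δ(A,2) = {A,C}; δ(C,2) = {A,B}; δ(D,2) = {A,B,C,D}.
Union: {A,B,C,D}.
After 2: {A,B,C,D}.
δ(A,1) = {D}; δ(B,1) = ∅; δ(C,1) = {D}; δ(D,1) = {C,D}.
Union: {C,D}.
After 1: {C,D}.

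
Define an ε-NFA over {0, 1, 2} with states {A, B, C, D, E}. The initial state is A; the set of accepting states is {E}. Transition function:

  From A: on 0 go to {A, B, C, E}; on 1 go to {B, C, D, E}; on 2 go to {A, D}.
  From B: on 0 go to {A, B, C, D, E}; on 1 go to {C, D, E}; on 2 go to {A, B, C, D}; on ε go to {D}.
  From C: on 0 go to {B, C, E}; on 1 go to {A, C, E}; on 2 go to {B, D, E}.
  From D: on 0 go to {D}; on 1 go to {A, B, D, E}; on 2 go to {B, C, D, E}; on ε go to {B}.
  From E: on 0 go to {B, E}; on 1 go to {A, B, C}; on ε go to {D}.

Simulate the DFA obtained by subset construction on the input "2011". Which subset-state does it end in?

{A, B, C, D, E}

Start: {A}.
δ(A,2) = {A, D}.
Union: {A, D}.
ε-closure gives {A, B, D}.
After 2: {A, B, D}.
δ(A,0) = {A, B, C, E}; δ(B,0) = {A, B, C, D, E}; δ(D,0) = {D}.
Union: {A, B, C, D, E}.
After 0: {A, B, C, D, E}.
δ(A,1) = {B, C, D, E}; δ(B,1) = {C, D, E}; δ(C,1) = {A, C, E}; δ(D,1) = {A, B, D, E}; δ(E,1) = {A, B, C}.
Union: {A, B, C, D, E}.
After 1: {A, B, C, D, E}.
δ(A,1) = {B, C, D, E}; δ(B,1) = {C, D, E}; δ(C,1) = {A, C, E}; δ(D,1) = {A, B, D, E}; δ(E,1) = {A, B, C}.
Union: {A, B, C, D, E}.
After 1: {A, B, C, D, E}.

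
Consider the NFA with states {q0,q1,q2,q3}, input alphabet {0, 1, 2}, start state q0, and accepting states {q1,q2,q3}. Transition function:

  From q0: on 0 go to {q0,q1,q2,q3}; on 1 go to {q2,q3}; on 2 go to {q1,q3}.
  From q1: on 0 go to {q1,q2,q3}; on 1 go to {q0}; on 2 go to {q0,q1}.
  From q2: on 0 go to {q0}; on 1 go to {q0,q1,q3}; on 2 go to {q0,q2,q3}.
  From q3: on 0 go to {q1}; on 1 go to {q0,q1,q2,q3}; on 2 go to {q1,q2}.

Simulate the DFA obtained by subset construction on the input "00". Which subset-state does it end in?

Start: {q0}.
δ(q0,0) = {q0,q1,q2,q3}.
Union: {q0,q1,q2,q3}.
After 0: {q0,q1,q2,q3}.
δ(q0,0) = {q0,q1,q2,q3}; δ(q1,0) = {q1,q2,q3}; δ(q2,0) = {q0}; δ(q3,0) = {q1}.
Union: {q0,q1,q2,q3}.
After 0: {q0,q1,q2,q3}.

{q0,q1,q2,q3}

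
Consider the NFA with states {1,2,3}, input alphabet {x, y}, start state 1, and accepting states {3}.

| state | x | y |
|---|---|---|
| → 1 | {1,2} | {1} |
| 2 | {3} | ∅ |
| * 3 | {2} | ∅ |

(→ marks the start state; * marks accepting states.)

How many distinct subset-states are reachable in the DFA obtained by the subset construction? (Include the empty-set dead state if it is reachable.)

3

Start state of the DFA: {1}.
{1} --x--> {1,2}  [new]
{1} --y--> {1}  [seen]
{1,2} --x--> {1,2,3}  [new]
{1,2} --y--> {1}  [seen]
{1,2,3} --x--> {1,2,3}  [seen]
{1,2,3} --y--> {1}  [seen]
Reachable DFA states: {1}, {1,2}, {1,2,3}.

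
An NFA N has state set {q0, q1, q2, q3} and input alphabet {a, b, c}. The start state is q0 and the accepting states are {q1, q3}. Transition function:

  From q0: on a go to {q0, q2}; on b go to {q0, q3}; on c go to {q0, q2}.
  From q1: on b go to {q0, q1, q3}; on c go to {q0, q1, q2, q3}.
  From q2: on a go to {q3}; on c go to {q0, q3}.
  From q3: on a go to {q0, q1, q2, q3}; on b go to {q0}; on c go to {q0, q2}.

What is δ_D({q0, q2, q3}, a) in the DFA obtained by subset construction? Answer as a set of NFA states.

{q0, q1, q2, q3}

δ(q0,a) = {q0, q2}; δ(q2,a) = {q3}; δ(q3,a) = {q0, q1, q2, q3}.
Union: {q0, q1, q2, q3}.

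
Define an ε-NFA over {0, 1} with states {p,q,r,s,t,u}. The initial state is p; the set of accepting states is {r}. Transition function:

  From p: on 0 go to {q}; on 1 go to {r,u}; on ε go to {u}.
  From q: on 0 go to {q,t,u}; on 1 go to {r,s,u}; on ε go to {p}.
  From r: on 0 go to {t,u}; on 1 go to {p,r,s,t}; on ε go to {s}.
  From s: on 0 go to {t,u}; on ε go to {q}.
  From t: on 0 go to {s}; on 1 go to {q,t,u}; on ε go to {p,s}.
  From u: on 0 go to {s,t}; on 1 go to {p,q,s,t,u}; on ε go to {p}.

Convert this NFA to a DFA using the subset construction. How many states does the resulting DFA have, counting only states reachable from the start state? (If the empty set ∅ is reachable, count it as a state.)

3

Start state of the DFA: {p,u} (ε-closure of the NFA start).
{p,u} --0--> {p,q,s,t,u}  [new]
{p,u} --1--> {p,q,r,s,t,u}  [new]
{p,q,s,t,u} --0--> {p,q,s,t,u}  [seen]
{p,q,s,t,u} --1--> {p,q,r,s,t,u}  [seen]
{p,q,r,s,t,u} --0--> {p,q,s,t,u}  [seen]
{p,q,r,s,t,u} --1--> {p,q,r,s,t,u}  [seen]
Reachable DFA states: {p,u}, {p,q,s,t,u}, {p,q,r,s,t,u}.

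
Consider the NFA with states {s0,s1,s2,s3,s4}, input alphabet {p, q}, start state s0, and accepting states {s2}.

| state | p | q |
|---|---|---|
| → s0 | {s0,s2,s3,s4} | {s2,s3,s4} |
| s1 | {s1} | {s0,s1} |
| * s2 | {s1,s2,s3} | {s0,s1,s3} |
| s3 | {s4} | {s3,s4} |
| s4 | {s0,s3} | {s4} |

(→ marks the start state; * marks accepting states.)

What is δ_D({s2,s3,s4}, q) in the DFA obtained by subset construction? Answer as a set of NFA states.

{s0,s1,s3,s4}

δ(s2,q) = {s0,s1,s3}; δ(s3,q) = {s3,s4}; δ(s4,q) = {s4}.
Union: {s0,s1,s3,s4}.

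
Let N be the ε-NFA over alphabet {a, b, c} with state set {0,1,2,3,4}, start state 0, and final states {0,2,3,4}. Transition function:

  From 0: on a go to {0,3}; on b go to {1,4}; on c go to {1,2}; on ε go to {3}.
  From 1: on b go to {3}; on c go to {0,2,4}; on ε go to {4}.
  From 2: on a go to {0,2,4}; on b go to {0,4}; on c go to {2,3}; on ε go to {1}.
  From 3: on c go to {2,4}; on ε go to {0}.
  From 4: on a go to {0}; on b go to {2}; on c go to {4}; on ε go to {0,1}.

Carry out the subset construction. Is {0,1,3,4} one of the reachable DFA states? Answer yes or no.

Start state of the DFA: {0,3} (ε-closure of the NFA start).
{0,3} --a--> {0,3}  [seen]
{0,3} --b--> {0,1,3,4}  [new]
{0,3} --c--> {0,1,2,3,4}  [new]
{0,1,3,4} --a--> {0,3}  [seen]
{0,1,3,4} --b--> {0,1,2,3,4}  [seen]
{0,1,3,4} --c--> {0,1,2,3,4}  [seen]
{0,1,2,3,4} --a--> {0,1,2,3,4}  [seen]
{0,1,2,3,4} --b--> {0,1,2,3,4}  [seen]
{0,1,2,3,4} --c--> {0,1,2,3,4}  [seen]
Reachable DFA states: {0,3}, {0,1,3,4}, {0,1,2,3,4}.
{0,1,3,4} is among them.

yes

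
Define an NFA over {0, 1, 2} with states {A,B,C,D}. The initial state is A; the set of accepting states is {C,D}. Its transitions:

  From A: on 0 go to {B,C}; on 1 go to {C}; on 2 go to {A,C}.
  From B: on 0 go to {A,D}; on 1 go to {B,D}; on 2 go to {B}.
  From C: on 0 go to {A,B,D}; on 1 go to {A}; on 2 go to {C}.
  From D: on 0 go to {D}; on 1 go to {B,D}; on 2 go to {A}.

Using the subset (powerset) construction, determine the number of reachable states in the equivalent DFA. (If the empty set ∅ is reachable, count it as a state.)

Start state of the DFA: {A}.
{A} --0--> {B,C}  [new]
{A} --1--> {C}  [new]
{A} --2--> {A,C}  [new]
{B,C} --0--> {A,B,D}  [new]
{B,C} --1--> {A,B,D}  [seen]
{B,C} --2--> {B,C}  [seen]
{C} --0--> {A,B,D}  [seen]
{C} --1--> {A}  [seen]
{C} --2--> {C}  [seen]
{A,C} --0--> {A,B,C,D}  [new]
{A,C} --1--> {A,C}  [seen]
{A,C} --2--> {A,C}  [seen]
{A,B,D} --0--> {A,B,C,D}  [seen]
{A,B,D} --1--> {B,C,D}  [new]
{A,B,D} --2--> {A,B,C}  [new]
{A,B,C,D} --0--> {A,B,C,D}  [seen]
{A,B,C,D} --1--> {A,B,C,D}  [seen]
{A,B,C,D} --2--> {A,B,C}  [seen]
{B,C,D} --0--> {A,B,D}  [seen]
{B,C,D} --1--> {A,B,D}  [seen]
{B,C,D} --2--> {A,B,C}  [seen]
{A,B,C} --0--> {A,B,C,D}  [seen]
{A,B,C} --1--> {A,B,C,D}  [seen]
{A,B,C} --2--> {A,B,C}  [seen]
Reachable DFA states: {A}, {B,C}, {C}, {A,C}, {A,B,D}, {A,B,C,D}, {B,C,D}, {A,B,C}.

8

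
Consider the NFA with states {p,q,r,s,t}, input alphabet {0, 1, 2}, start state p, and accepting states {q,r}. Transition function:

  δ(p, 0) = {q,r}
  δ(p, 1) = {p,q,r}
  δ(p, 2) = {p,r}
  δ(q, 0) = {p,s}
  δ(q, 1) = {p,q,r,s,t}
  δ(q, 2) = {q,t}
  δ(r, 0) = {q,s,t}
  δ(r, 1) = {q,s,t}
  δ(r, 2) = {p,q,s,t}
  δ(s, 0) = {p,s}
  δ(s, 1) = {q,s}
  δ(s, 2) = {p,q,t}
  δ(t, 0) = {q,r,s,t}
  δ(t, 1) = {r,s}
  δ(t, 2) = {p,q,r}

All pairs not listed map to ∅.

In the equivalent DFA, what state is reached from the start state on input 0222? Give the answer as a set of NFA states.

Start: {p}.
δ(p,0) = {q,r}.
Union: {q,r}.
After 0: {q,r}.
δ(q,2) = {q,t}; δ(r,2) = {p,q,s,t}.
Union: {p,q,s,t}.
After 2: {p,q,s,t}.
δ(p,2) = {p,r}; δ(q,2) = {q,t}; δ(s,2) = {p,q,t}; δ(t,2) = {p,q,r}.
Union: {p,q,r,t}.
After 2: {p,q,r,t}.
δ(p,2) = {p,r}; δ(q,2) = {q,t}; δ(r,2) = {p,q,s,t}; δ(t,2) = {p,q,r}.
Union: {p,q,r,s,t}.
After 2: {p,q,r,s,t}.

{p,q,r,s,t}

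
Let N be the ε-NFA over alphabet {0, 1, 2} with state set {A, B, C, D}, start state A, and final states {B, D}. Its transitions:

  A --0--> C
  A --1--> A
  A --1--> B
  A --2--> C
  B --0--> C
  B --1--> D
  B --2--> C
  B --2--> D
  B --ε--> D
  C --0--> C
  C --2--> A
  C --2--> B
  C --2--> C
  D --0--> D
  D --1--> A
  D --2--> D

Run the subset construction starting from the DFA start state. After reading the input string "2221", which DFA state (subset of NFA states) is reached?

{A, B, D}

Start: {A}.
δ(A,2) = {C}.
Union: {C}.
After 2: {C}.
δ(C,2) = {A, B, C}.
Union: {A, B, C}.
ε-closure gives {A, B, C, D}.
After 2: {A, B, C, D}.
δ(A,2) = {C}; δ(B,2) = {C, D}; δ(C,2) = {A, B, C}; δ(D,2) = {D}.
Union: {A, B, C, D}.
After 2: {A, B, C, D}.
δ(A,1) = {A, B}; δ(B,1) = {D}; δ(C,1) = ∅; δ(D,1) = {A}.
Union: {A, B, D}.
After 1: {A, B, D}.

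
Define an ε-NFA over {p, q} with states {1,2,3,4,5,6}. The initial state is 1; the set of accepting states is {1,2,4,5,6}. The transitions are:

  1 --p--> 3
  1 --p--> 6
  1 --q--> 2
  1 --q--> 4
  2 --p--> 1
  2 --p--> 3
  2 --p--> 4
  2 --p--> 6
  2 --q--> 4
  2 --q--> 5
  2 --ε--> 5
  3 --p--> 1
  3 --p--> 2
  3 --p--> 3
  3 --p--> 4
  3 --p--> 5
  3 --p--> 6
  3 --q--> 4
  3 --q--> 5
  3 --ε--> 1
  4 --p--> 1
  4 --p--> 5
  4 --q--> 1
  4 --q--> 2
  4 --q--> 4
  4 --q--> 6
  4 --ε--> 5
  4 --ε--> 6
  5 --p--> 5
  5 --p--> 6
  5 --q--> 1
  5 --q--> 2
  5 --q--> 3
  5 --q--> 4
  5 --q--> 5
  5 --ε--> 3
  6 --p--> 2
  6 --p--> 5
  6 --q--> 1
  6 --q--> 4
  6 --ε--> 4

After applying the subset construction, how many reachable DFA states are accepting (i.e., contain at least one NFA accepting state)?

Start state of the DFA: {1} (ε-closure of the NFA start).
{1} --p--> {1,3,4,5,6}  [new]
{1} --q--> {1,2,3,4,5,6}  [new]
{1,3,4,5,6} --p--> {1,2,3,4,5,6}  [seen]
{1,3,4,5,6} --q--> {1,2,3,4,5,6}  [seen]
{1,2,3,4,5,6} --p--> {1,2,3,4,5,6}  [seen]
{1,2,3,4,5,6} --q--> {1,2,3,4,5,6}  [seen]
Reachable DFA states: {1}, {1,3,4,5,6}, {1,2,3,4,5,6}.
Accepting DFA states (contain an NFA accepting state): {1}, {1,3,4,5,6}, {1,2,3,4,5,6}.

3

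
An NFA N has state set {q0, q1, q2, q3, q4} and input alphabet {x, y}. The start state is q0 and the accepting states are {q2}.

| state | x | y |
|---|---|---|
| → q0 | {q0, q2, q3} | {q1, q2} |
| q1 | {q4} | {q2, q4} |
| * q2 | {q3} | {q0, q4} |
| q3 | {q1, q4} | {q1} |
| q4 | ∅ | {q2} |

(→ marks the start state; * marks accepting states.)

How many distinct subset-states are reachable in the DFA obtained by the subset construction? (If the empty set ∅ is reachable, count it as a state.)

Start state of the DFA: {q0}.
{q0} --x--> {q0, q2, q3}  [new]
{q0} --y--> {q1, q2}  [new]
{q0, q2, q3} --x--> {q0, q1, q2, q3, q4}  [new]
{q0, q2, q3} --y--> {q0, q1, q2, q4}  [new]
{q1, q2} --x--> {q3, q4}  [new]
{q1, q2} --y--> {q0, q2, q4}  [new]
{q0, q1, q2, q3, q4} --x--> {q0, q1, q2, q3, q4}  [seen]
{q0, q1, q2, q3, q4} --y--> {q0, q1, q2, q4}  [seen]
{q0, q1, q2, q4} --x--> {q0, q2, q3, q4}  [new]
{q0, q1, q2, q4} --y--> {q0, q1, q2, q4}  [seen]
{q3, q4} --x--> {q1, q4}  [new]
{q3, q4} --y--> {q1, q2}  [seen]
{q0, q2, q4} --x--> {q0, q2, q3}  [seen]
{q0, q2, q4} --y--> {q0, q1, q2, q4}  [seen]
{q0, q2, q3, q4} --x--> {q0, q1, q2, q3, q4}  [seen]
{q0, q2, q3, q4} --y--> {q0, q1, q2, q4}  [seen]
{q1, q4} --x--> {q4}  [new]
{q1, q4} --y--> {q2, q4}  [new]
{q4} --x--> ∅  [new]
{q4} --y--> {q2}  [new]
{q2, q4} --x--> {q3}  [new]
{q2, q4} --y--> {q0, q2, q4}  [seen]
∅ --x--> ∅  [seen]
∅ --y--> ∅  [seen]
{q2} --x--> {q3}  [seen]
{q2} --y--> {q0, q4}  [new]
{q3} --x--> {q1, q4}  [seen]
{q3} --y--> {q1}  [new]
{q0, q4} --x--> {q0, q2, q3}  [seen]
{q0, q4} --y--> {q1, q2}  [seen]
{q1} --x--> {q4}  [seen]
{q1} --y--> {q2, q4}  [seen]
Reachable DFA states: {q0}, {q0, q2, q3}, {q1, q2}, {q0, q1, q2, q3, q4}, {q0, q1, q2, q4}, {q3, q4}, {q0, q2, q4}, {q0, q2, q3, q4}, {q1, q4}, {q4}, {q2, q4}, ∅, {q2}, {q3}, {q0, q4}, {q1}.

16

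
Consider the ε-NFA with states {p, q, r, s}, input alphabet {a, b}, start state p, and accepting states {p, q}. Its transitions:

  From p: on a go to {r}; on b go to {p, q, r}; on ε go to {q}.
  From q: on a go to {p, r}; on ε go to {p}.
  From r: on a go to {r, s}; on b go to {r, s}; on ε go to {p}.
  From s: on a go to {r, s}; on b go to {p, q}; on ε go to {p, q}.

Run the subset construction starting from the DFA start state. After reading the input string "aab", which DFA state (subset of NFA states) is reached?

{p, q, r, s}

Start: {p, q}.
δ(p,a) = {r}; δ(q,a) = {p, r}.
Union: {p, r}.
ε-closure gives {p, q, r}.
After a: {p, q, r}.
δ(p,a) = {r}; δ(q,a) = {p, r}; δ(r,a) = {r, s}.
Union: {p, r, s}.
ε-closure gives {p, q, r, s}.
After a: {p, q, r, s}.
δ(p,b) = {p, q, r}; δ(q,b) = ∅; δ(r,b) = {r, s}; δ(s,b) = {p, q}.
Union: {p, q, r, s}.
After b: {p, q, r, s}.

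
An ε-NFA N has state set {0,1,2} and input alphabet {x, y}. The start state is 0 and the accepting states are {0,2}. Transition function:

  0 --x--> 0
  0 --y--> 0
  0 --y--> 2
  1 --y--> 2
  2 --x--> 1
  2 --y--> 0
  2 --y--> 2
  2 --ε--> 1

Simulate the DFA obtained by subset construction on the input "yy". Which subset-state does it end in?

Start: {0}.
δ(0,y) = {0,2}.
Union: {0,2}.
ε-closure gives {0,1,2}.
After y: {0,1,2}.
δ(0,y) = {0,2}; δ(1,y) = {2}; δ(2,y) = {0,2}.
Union: {0,2}.
ε-closure gives {0,1,2}.
After y: {0,1,2}.

{0,1,2}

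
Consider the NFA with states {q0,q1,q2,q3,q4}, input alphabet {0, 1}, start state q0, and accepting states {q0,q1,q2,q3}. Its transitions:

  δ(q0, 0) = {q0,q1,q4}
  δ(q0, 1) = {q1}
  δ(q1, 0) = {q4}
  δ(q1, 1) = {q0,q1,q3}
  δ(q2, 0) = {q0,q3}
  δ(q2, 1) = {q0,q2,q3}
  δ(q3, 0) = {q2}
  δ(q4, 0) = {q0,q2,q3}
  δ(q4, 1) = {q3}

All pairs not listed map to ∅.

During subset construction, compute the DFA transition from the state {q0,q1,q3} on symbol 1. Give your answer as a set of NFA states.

δ(q0,1) = {q1}; δ(q1,1) = {q0,q1,q3}; δ(q3,1) = ∅.
Union: {q0,q1,q3}.

{q0,q1,q3}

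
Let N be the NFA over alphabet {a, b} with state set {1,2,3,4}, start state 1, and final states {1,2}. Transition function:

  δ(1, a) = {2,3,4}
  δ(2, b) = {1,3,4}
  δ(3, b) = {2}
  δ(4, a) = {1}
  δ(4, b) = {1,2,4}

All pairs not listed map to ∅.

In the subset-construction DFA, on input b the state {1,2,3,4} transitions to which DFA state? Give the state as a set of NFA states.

δ(1,b) = ∅; δ(2,b) = {1,3,4}; δ(3,b) = {2}; δ(4,b) = {1,2,4}.
Union: {1,2,3,4}.

{1,2,3,4}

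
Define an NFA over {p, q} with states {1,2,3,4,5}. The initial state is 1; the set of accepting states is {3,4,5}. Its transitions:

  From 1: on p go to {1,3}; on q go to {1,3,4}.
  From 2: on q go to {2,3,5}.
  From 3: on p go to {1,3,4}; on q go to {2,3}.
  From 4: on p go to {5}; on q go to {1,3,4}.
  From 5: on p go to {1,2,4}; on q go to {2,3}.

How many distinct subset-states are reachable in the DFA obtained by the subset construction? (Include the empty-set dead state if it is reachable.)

6

Start state of the DFA: {1}.
{1} --p--> {1,3}  [new]
{1} --q--> {1,3,4}  [new]
{1,3} --p--> {1,3,4}  [seen]
{1,3} --q--> {1,2,3,4}  [new]
{1,3,4} --p--> {1,3,4,5}  [new]
{1,3,4} --q--> {1,2,3,4}  [seen]
{1,2,3,4} --p--> {1,3,4,5}  [seen]
{1,2,3,4} --q--> {1,2,3,4,5}  [new]
{1,3,4,5} --p--> {1,2,3,4,5}  [seen]
{1,3,4,5} --q--> {1,2,3,4}  [seen]
{1,2,3,4,5} --p--> {1,2,3,4,5}  [seen]
{1,2,3,4,5} --q--> {1,2,3,4,5}  [seen]
Reachable DFA states: {1}, {1,3}, {1,3,4}, {1,2,3,4}, {1,3,4,5}, {1,2,3,4,5}.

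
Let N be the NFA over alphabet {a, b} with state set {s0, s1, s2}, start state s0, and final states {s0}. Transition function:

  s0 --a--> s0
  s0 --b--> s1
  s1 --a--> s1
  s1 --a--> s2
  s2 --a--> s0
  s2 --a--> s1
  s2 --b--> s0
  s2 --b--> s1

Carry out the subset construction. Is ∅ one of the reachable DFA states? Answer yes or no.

yes

Start state of the DFA: {s0}.
{s0} --a--> {s0}  [seen]
{s0} --b--> {s1}  [new]
{s1} --a--> {s1, s2}  [new]
{s1} --b--> ∅  [new]
{s1, s2} --a--> {s0, s1, s2}  [new]
{s1, s2} --b--> {s0, s1}  [new]
∅ --a--> ∅  [seen]
∅ --b--> ∅  [seen]
{s0, s1, s2} --a--> {s0, s1, s2}  [seen]
{s0, s1, s2} --b--> {s0, s1}  [seen]
{s0, s1} --a--> {s0, s1, s2}  [seen]
{s0, s1} --b--> {s1}  [seen]
Reachable DFA states: {s0}, {s1}, {s1, s2}, ∅, {s0, s1, s2}, {s0, s1}.
∅ is among them.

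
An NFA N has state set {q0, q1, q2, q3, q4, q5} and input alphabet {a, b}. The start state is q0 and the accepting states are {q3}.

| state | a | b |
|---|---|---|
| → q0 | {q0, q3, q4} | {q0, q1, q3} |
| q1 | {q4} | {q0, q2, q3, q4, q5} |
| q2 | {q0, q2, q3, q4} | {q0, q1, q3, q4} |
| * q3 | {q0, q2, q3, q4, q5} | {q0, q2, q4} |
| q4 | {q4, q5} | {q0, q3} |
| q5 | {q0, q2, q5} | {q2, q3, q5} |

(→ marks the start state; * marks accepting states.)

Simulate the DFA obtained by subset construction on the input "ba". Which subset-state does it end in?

{q0, q2, q3, q4, q5}

Start: {q0}.
δ(q0,b) = {q0, q1, q3}.
Union: {q0, q1, q3}.
After b: {q0, q1, q3}.
δ(q0,a) = {q0, q3, q4}; δ(q1,a) = {q4}; δ(q3,a) = {q0, q2, q3, q4, q5}.
Union: {q0, q2, q3, q4, q5}.
After a: {q0, q2, q3, q4, q5}.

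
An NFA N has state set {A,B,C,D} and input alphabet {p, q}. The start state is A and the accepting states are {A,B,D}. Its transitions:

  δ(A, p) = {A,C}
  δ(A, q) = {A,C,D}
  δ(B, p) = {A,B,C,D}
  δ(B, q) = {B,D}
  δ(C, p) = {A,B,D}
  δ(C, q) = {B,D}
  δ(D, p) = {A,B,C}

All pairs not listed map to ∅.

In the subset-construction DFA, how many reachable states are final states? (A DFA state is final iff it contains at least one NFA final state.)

4

Start state of the DFA: {A}.
{A} --p--> {A,C}  [new]
{A} --q--> {A,C,D}  [new]
{A,C} --p--> {A,B,C,D}  [new]
{A,C} --q--> {A,B,C,D}  [seen]
{A,C,D} --p--> {A,B,C,D}  [seen]
{A,C,D} --q--> {A,B,C,D}  [seen]
{A,B,C,D} --p--> {A,B,C,D}  [seen]
{A,B,C,D} --q--> {A,B,C,D}  [seen]
Reachable DFA states: {A}, {A,C}, {A,C,D}, {A,B,C,D}.
Accepting DFA states (contain an NFA accepting state): {A}, {A,C}, {A,C,D}, {A,B,C,D}.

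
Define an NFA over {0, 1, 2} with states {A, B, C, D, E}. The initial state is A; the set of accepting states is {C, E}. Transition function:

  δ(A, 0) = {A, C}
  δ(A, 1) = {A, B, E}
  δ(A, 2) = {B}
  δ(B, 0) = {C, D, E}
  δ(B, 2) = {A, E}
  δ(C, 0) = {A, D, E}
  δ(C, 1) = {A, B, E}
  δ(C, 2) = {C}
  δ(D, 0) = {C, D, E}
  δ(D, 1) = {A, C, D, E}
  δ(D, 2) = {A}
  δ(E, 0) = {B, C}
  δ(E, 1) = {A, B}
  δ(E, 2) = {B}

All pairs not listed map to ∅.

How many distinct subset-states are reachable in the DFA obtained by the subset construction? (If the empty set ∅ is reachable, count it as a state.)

Start state of the DFA: {A}.
{A} --0--> {A, C}  [new]
{A} --1--> {A, B, E}  [new]
{A} --2--> {B}  [new]
{A, C} --0--> {A, C, D, E}  [new]
{A, C} --1--> {A, B, E}  [seen]
{A, C} --2--> {B, C}  [new]
{A, B, E} --0--> {A, B, C, D, E}  [new]
{A, B, E} --1--> {A, B, E}  [seen]
{A, B, E} --2--> {A, B, E}  [seen]
{B} --0--> {C, D, E}  [new]
{B} --1--> ∅  [new]
{B} --2--> {A, E}  [new]
{A, C, D, E} --0--> {A, B, C, D, E}  [seen]
{A, C, D, E} --1--> {A, B, C, D, E}  [seen]
{A, C, D, E} --2--> {A, B, C}  [new]
{B, C} --0--> {A, C, D, E}  [seen]
{B, C} --1--> {A, B, E}  [seen]
{B, C} --2--> {A, C, E}  [new]
{A, B, C, D, E} --0--> {A, B, C, D, E}  [seen]
{A, B, C, D, E} --1--> {A, B, C, D, E}  [seen]
{A, B, C, D, E} --2--> {A, B, C, E}  [new]
{C, D, E} --0--> {A, B, C, D, E}  [seen]
{C, D, E} --1--> {A, B, C, D, E}  [seen]
{C, D, E} --2--> {A, B, C}  [seen]
∅ --0--> ∅  [seen]
∅ --1--> ∅  [seen]
∅ --2--> ∅  [seen]
{A, E} --0--> {A, B, C}  [seen]
{A, E} --1--> {A, B, E}  [seen]
{A, E} --2--> {B}  [seen]
{A, B, C} --0--> {A, C, D, E}  [seen]
{A, B, C} --1--> {A, B, E}  [seen]
{A, B, C} --2--> {A, B, C, E}  [seen]
{A, C, E} --0--> {A, B, C, D, E}  [seen]
{A, C, E} --1--> {A, B, E}  [seen]
{A, C, E} --2--> {B, C}  [seen]
{A, B, C, E} --0--> {A, B, C, D, E}  [seen]
{A, B, C, E} --1--> {A, B, E}  [seen]
{A, B, C, E} --2--> {A, B, C, E}  [seen]
Reachable DFA states: {A}, {A, C}, {A, B, E}, {B}, {A, C, D, E}, {B, C}, {A, B, C, D, E}, {C, D, E}, ∅, {A, E}, {A, B, C}, {A, C, E}, {A, B, C, E}.

13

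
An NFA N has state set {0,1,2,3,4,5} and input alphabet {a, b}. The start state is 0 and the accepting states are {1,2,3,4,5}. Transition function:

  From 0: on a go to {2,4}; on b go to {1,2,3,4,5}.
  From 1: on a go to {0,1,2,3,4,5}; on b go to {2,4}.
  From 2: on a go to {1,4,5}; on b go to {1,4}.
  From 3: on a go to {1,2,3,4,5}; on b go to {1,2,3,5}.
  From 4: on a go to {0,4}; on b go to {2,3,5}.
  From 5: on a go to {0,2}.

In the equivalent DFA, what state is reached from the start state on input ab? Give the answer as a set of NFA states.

{1,2,3,4,5}

Start: {0}.
δ(0,a) = {2,4}.
Union: {2,4}.
After a: {2,4}.
δ(2,b) = {1,4}; δ(4,b) = {2,3,5}.
Union: {1,2,3,4,5}.
After b: {1,2,3,4,5}.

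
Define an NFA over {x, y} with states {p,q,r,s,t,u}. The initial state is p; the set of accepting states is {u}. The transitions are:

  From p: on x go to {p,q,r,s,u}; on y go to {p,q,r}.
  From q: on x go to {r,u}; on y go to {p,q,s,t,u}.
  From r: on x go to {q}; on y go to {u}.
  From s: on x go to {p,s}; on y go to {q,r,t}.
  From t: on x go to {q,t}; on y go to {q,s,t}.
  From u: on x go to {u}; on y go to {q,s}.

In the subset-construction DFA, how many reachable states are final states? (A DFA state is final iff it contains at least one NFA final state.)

2

Start state of the DFA: {p}.
{p} --x--> {p,q,r,s,u}  [new]
{p} --y--> {p,q,r}  [new]
{p,q,r,s,u} --x--> {p,q,r,s,u}  [seen]
{p,q,r,s,u} --y--> {p,q,r,s,t,u}  [new]
{p,q,r} --x--> {p,q,r,s,u}  [seen]
{p,q,r} --y--> {p,q,r,s,t,u}  [seen]
{p,q,r,s,t,u} --x--> {p,q,r,s,t,u}  [seen]
{p,q,r,s,t,u} --y--> {p,q,r,s,t,u}  [seen]
Reachable DFA states: {p}, {p,q,r,s,u}, {p,q,r}, {p,q,r,s,t,u}.
Accepting DFA states (contain an NFA accepting state): {p,q,r,s,u}, {p,q,r,s,t,u}.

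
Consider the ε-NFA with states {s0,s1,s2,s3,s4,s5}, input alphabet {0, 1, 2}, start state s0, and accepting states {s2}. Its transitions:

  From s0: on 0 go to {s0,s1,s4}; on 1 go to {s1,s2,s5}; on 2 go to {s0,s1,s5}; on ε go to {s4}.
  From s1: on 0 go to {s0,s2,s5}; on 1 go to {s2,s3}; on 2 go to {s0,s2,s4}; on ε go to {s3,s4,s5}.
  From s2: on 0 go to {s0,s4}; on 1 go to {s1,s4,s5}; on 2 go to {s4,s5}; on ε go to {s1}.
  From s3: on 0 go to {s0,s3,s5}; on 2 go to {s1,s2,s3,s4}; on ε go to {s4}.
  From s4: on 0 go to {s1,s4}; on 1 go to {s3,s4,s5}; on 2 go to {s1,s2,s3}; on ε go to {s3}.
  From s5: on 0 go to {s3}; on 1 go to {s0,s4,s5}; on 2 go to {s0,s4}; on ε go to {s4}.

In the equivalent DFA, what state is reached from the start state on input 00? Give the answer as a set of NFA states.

Start: {s0,s3,s4}.
δ(s0,0) = {s0,s1,s4}; δ(s3,0) = {s0,s3,s5}; δ(s4,0) = {s1,s4}.
Union: {s0,s1,s3,s4,s5}.
After 0: {s0,s1,s3,s4,s5}.
δ(s0,0) = {s0,s1,s4}; δ(s1,0) = {s0,s2,s5}; δ(s3,0) = {s0,s3,s5}; δ(s4,0) = {s1,s4}; δ(s5,0) = {s3}.
Union: {s0,s1,s2,s3,s4,s5}.
After 0: {s0,s1,s2,s3,s4,s5}.

{s0,s1,s2,s3,s4,s5}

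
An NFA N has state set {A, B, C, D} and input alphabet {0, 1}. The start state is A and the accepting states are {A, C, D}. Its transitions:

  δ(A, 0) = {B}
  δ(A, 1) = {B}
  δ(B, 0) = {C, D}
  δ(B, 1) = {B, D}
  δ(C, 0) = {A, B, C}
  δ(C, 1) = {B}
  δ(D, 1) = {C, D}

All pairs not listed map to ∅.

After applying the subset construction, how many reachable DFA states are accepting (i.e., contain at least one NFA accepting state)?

6

Start state of the DFA: {A}.
{A} --0--> {B}  [new]
{A} --1--> {B}  [seen]
{B} --0--> {C, D}  [new]
{B} --1--> {B, D}  [new]
{C, D} --0--> {A, B, C}  [new]
{C, D} --1--> {B, C, D}  [new]
{B, D} --0--> {C, D}  [seen]
{B, D} --1--> {B, C, D}  [seen]
{A, B, C} --0--> {A, B, C, D}  [new]
{A, B, C} --1--> {B, D}  [seen]
{B, C, D} --0--> {A, B, C, D}  [seen]
{B, C, D} --1--> {B, C, D}  [seen]
{A, B, C, D} --0--> {A, B, C, D}  [seen]
{A, B, C, D} --1--> {B, C, D}  [seen]
Reachable DFA states: {A}, {B}, {C, D}, {B, D}, {A, B, C}, {B, C, D}, {A, B, C, D}.
Accepting DFA states (contain an NFA accepting state): {A}, {C, D}, {B, D}, {A, B, C}, {B, C, D}, {A, B, C, D}.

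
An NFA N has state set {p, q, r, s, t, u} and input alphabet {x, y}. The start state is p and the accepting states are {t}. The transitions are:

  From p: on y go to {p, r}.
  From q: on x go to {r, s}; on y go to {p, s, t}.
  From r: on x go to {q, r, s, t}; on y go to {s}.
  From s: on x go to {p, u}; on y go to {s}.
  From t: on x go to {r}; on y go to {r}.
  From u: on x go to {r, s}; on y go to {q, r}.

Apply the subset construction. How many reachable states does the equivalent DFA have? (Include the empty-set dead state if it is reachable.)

8

Start state of the DFA: {p}.
{p} --x--> ∅  [new]
{p} --y--> {p, r}  [new]
∅ --x--> ∅  [seen]
∅ --y--> ∅  [seen]
{p, r} --x--> {q, r, s, t}  [new]
{p, r} --y--> {p, r, s}  [new]
{q, r, s, t} --x--> {p, q, r, s, t, u}  [new]
{q, r, s, t} --y--> {p, r, s, t}  [new]
{p, r, s} --x--> {p, q, r, s, t, u}  [seen]
{p, r, s} --y--> {p, r, s}  [seen]
{p, q, r, s, t, u} --x--> {p, q, r, s, t, u}  [seen]
{p, q, r, s, t, u} --y--> {p, q, r, s, t}  [new]
{p, r, s, t} --x--> {p, q, r, s, t, u}  [seen]
{p, r, s, t} --y--> {p, r, s}  [seen]
{p, q, r, s, t} --x--> {p, q, r, s, t, u}  [seen]
{p, q, r, s, t} --y--> {p, r, s, t}  [seen]
Reachable DFA states: {p}, ∅, {p, r}, {q, r, s, t}, {p, r, s}, {p, q, r, s, t, u}, {p, r, s, t}, {p, q, r, s, t}.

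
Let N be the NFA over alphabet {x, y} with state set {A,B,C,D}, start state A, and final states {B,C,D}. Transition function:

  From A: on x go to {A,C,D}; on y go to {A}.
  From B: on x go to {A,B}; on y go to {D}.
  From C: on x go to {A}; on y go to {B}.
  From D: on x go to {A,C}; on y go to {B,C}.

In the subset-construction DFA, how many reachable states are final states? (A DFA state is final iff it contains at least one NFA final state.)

4

Start state of the DFA: {A}.
{A} --x--> {A,C,D}  [new]
{A} --y--> {A}  [seen]
{A,C,D} --x--> {A,C,D}  [seen]
{A,C,D} --y--> {A,B,C}  [new]
{A,B,C} --x--> {A,B,C,D}  [new]
{A,B,C} --y--> {A,B,D}  [new]
{A,B,C,D} --x--> {A,B,C,D}  [seen]
{A,B,C,D} --y--> {A,B,C,D}  [seen]
{A,B,D} --x--> {A,B,C,D}  [seen]
{A,B,D} --y--> {A,B,C,D}  [seen]
Reachable DFA states: {A}, {A,C,D}, {A,B,C}, {A,B,C,D}, {A,B,D}.
Accepting DFA states (contain an NFA accepting state): {A,C,D}, {A,B,C}, {A,B,C,D}, {A,B,D}.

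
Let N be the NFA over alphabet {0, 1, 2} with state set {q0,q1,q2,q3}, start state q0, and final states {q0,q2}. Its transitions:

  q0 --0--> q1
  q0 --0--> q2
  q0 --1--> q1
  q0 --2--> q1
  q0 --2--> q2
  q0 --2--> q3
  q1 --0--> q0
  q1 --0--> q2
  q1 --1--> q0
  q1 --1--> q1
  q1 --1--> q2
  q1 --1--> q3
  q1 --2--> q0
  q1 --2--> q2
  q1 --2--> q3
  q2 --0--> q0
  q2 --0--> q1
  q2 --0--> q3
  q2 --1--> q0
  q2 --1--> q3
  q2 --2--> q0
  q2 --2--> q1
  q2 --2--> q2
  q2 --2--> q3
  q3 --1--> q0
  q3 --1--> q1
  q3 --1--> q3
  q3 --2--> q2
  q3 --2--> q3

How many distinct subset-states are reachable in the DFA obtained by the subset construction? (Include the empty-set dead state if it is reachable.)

9

Start state of the DFA: {q0}.
{q0} --0--> {q1,q2}  [new]
{q0} --1--> {q1}  [new]
{q0} --2--> {q1,q2,q3}  [new]
{q1,q2} --0--> {q0,q1,q2,q3}  [new]
{q1,q2} --1--> {q0,q1,q2,q3}  [seen]
{q1,q2} --2--> {q0,q1,q2,q3}  [seen]
{q1} --0--> {q0,q2}  [new]
{q1} --1--> {q0,q1,q2,q3}  [seen]
{q1} --2--> {q0,q2,q3}  [new]
{q1,q2,q3} --0--> {q0,q1,q2,q3}  [seen]
{q1,q2,q3} --1--> {q0,q1,q2,q3}  [seen]
{q1,q2,q3} --2--> {q0,q1,q2,q3}  [seen]
{q0,q1,q2,q3} --0--> {q0,q1,q2,q3}  [seen]
{q0,q1,q2,q3} --1--> {q0,q1,q2,q3}  [seen]
{q0,q1,q2,q3} --2--> {q0,q1,q2,q3}  [seen]
{q0,q2} --0--> {q0,q1,q2,q3}  [seen]
{q0,q2} --1--> {q0,q1,q3}  [new]
{q0,q2} --2--> {q0,q1,q2,q3}  [seen]
{q0,q2,q3} --0--> {q0,q1,q2,q3}  [seen]
{q0,q2,q3} --1--> {q0,q1,q3}  [seen]
{q0,q2,q3} --2--> {q0,q1,q2,q3}  [seen]
{q0,q1,q3} --0--> {q0,q1,q2}  [new]
{q0,q1,q3} --1--> {q0,q1,q2,q3}  [seen]
{q0,q1,q3} --2--> {q0,q1,q2,q3}  [seen]
{q0,q1,q2} --0--> {q0,q1,q2,q3}  [seen]
{q0,q1,q2} --1--> {q0,q1,q2,q3}  [seen]
{q0,q1,q2} --2--> {q0,q1,q2,q3}  [seen]
Reachable DFA states: {q0}, {q1,q2}, {q1}, {q1,q2,q3}, {q0,q1,q2,q3}, {q0,q2}, {q0,q2,q3}, {q0,q1,q3}, {q0,q1,q2}.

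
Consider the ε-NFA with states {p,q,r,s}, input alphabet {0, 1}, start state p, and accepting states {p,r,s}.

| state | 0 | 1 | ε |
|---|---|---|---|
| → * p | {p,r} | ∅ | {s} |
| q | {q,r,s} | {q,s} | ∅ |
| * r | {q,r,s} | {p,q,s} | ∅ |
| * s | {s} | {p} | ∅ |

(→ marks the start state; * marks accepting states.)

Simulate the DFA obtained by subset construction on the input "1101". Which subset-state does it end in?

{p,q,s}

Start: {p,s}.
δ(p,1) = ∅; δ(s,1) = {p}.
Union: {p}.
ε-closure gives {p,s}.
After 1: {p,s}.
δ(p,1) = ∅; δ(s,1) = {p}.
Union: {p}.
ε-closure gives {p,s}.
After 1: {p,s}.
δ(p,0) = {p,r}; δ(s,0) = {s}.
Union: {p,r,s}.
After 0: {p,r,s}.
δ(p,1) = ∅; δ(r,1) = {p,q,s}; δ(s,1) = {p}.
Union: {p,q,s}.
After 1: {p,q,s}.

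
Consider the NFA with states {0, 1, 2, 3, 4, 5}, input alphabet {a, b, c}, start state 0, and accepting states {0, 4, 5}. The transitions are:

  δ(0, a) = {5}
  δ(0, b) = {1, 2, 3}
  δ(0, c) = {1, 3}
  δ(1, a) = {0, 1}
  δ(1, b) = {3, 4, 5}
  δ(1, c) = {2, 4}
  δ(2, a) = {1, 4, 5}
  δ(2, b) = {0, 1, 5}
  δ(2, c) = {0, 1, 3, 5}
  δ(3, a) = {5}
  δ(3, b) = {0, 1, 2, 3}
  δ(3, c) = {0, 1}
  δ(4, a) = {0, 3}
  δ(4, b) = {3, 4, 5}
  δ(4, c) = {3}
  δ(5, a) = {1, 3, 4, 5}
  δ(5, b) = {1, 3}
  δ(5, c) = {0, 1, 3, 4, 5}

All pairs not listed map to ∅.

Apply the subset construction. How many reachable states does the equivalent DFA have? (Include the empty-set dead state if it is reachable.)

Start state of the DFA: {0}.
{0} --a--> {5}  [new]
{0} --b--> {1, 2, 3}  [new]
{0} --c--> {1, 3}  [new]
{5} --a--> {1, 3, 4, 5}  [new]
{5} --b--> {1, 3}  [seen]
{5} --c--> {0, 1, 3, 4, 5}  [new]
{1, 2, 3} --a--> {0, 1, 4, 5}  [new]
{1, 2, 3} --b--> {0, 1, 2, 3, 4, 5}  [new]
{1, 2, 3} --c--> {0, 1, 2, 3, 4, 5}  [seen]
{1, 3} --a--> {0, 1, 5}  [new]
{1, 3} --b--> {0, 1, 2, 3, 4, 5}  [seen]
{1, 3} --c--> {0, 1, 2, 4}  [new]
{1, 3, 4, 5} --a--> {0, 1, 3, 4, 5}  [seen]
{1, 3, 4, 5} --b--> {0, 1, 2, 3, 4, 5}  [seen]
{1, 3, 4, 5} --c--> {0, 1, 2, 3, 4, 5}  [seen]
{0, 1, 3, 4, 5} --a--> {0, 1, 3, 4, 5}  [seen]
{0, 1, 3, 4, 5} --b--> {0, 1, 2, 3, 4, 5}  [seen]
{0, 1, 3, 4, 5} --c--> {0, 1, 2, 3, 4, 5}  [seen]
{0, 1, 4, 5} --a--> {0, 1, 3, 4, 5}  [seen]
{0, 1, 4, 5} --b--> {1, 2, 3, 4, 5}  [new]
{0, 1, 4, 5} --c--> {0, 1, 2, 3, 4, 5}  [seen]
{0, 1, 2, 3, 4, 5} --a--> {0, 1, 3, 4, 5}  [seen]
{0, 1, 2, 3, 4, 5} --b--> {0, 1, 2, 3, 4, 5}  [seen]
{0, 1, 2, 3, 4, 5} --c--> {0, 1, 2, 3, 4, 5}  [seen]
{0, 1, 5} --a--> {0, 1, 3, 4, 5}  [seen]
{0, 1, 5} --b--> {1, 2, 3, 4, 5}  [seen]
{0, 1, 5} --c--> {0, 1, 2, 3, 4, 5}  [seen]
{0, 1, 2, 4} --a--> {0, 1, 3, 4, 5}  [seen]
{0, 1, 2, 4} --b--> {0, 1, 2, 3, 4, 5}  [seen]
{0, 1, 2, 4} --c--> {0, 1, 2, 3, 4, 5}  [seen]
{1, 2, 3, 4, 5} --a--> {0, 1, 3, 4, 5}  [seen]
{1, 2, 3, 4, 5} --b--> {0, 1, 2, 3, 4, 5}  [seen]
{1, 2, 3, 4, 5} --c--> {0, 1, 2, 3, 4, 5}  [seen]
Reachable DFA states: {0}, {5}, {1, 2, 3}, {1, 3}, {1, 3, 4, 5}, {0, 1, 3, 4, 5}, {0, 1, 4, 5}, {0, 1, 2, 3, 4, 5}, {0, 1, 5}, {0, 1, 2, 4}, {1, 2, 3, 4, 5}.

11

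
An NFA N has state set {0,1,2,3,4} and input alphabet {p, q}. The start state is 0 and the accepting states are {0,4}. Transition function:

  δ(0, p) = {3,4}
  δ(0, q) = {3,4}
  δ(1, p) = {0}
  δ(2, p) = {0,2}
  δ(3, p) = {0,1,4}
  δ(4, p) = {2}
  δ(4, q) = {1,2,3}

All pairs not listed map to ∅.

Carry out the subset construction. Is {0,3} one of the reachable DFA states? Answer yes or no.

no

Start state of the DFA: {0}.
{0} --p--> {3,4}  [new]
{0} --q--> {3,4}  [seen]
{3,4} --p--> {0,1,2,4}  [new]
{3,4} --q--> {1,2,3}  [new]
{0,1,2,4} --p--> {0,2,3,4}  [new]
{0,1,2,4} --q--> {1,2,3,4}  [new]
{1,2,3} --p--> {0,1,2,4}  [seen]
{1,2,3} --q--> ∅  [new]
{0,2,3,4} --p--> {0,1,2,3,4}  [new]
{0,2,3,4} --q--> {1,2,3,4}  [seen]
{1,2,3,4} --p--> {0,1,2,4}  [seen]
{1,2,3,4} --q--> {1,2,3}  [seen]
∅ --p--> ∅  [seen]
∅ --q--> ∅  [seen]
{0,1,2,3,4} --p--> {0,1,2,3,4}  [seen]
{0,1,2,3,4} --q--> {1,2,3,4}  [seen]
Reachable DFA states: {0}, {3,4}, {0,1,2,4}, {1,2,3}, {0,2,3,4}, {1,2,3,4}, ∅, {0,1,2,3,4}.
{0,3} is not among them.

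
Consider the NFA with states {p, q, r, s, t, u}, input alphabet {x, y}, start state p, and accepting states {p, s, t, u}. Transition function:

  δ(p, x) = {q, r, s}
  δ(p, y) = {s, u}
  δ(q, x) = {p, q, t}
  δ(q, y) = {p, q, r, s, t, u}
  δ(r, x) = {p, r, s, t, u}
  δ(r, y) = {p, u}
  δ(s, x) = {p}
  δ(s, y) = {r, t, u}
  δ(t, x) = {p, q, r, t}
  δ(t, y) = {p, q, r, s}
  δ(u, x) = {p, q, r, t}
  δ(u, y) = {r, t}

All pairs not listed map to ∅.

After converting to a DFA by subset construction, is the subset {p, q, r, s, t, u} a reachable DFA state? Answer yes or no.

yes

Start state of the DFA: {p}.
{p} --x--> {q, r, s}  [new]
{p} --y--> {s, u}  [new]
{q, r, s} --x--> {p, q, r, s, t, u}  [new]
{q, r, s} --y--> {p, q, r, s, t, u}  [seen]
{s, u} --x--> {p, q, r, t}  [new]
{s, u} --y--> {r, t, u}  [new]
{p, q, r, s, t, u} --x--> {p, q, r, s, t, u}  [seen]
{p, q, r, s, t, u} --y--> {p, q, r, s, t, u}  [seen]
{p, q, r, t} --x--> {p, q, r, s, t, u}  [seen]
{p, q, r, t} --y--> {p, q, r, s, t, u}  [seen]
{r, t, u} --x--> {p, q, r, s, t, u}  [seen]
{r, t, u} --y--> {p, q, r, s, t, u}  [seen]
Reachable DFA states: {p}, {q, r, s}, {s, u}, {p, q, r, s, t, u}, {p, q, r, t}, {r, t, u}.
{p, q, r, s, t, u} is among them.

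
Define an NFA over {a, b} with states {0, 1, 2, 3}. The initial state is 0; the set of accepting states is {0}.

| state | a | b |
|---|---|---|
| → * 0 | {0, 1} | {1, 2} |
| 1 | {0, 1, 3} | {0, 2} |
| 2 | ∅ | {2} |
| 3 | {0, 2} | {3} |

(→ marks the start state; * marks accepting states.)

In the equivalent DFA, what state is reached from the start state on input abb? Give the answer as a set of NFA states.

Start: {0}.
δ(0,a) = {0, 1}.
Union: {0, 1}.
After a: {0, 1}.
δ(0,b) = {1, 2}; δ(1,b) = {0, 2}.
Union: {0, 1, 2}.
After b: {0, 1, 2}.
δ(0,b) = {1, 2}; δ(1,b) = {0, 2}; δ(2,b) = {2}.
Union: {0, 1, 2}.
After b: {0, 1, 2}.

{0, 1, 2}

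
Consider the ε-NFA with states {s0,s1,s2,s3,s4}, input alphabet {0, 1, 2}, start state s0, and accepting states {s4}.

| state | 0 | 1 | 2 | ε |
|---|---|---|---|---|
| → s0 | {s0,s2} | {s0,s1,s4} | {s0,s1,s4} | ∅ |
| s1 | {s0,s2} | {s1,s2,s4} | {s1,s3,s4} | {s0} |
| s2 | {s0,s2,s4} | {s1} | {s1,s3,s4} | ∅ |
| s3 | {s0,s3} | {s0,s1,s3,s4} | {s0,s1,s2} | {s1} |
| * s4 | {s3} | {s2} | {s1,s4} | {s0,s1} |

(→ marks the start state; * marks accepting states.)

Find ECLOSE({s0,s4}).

Begin with {s0,s4}.
s4 →ε {s0,s1}; add s1.
ε-closure = {s0,s1,s4}.

{s0,s1,s4}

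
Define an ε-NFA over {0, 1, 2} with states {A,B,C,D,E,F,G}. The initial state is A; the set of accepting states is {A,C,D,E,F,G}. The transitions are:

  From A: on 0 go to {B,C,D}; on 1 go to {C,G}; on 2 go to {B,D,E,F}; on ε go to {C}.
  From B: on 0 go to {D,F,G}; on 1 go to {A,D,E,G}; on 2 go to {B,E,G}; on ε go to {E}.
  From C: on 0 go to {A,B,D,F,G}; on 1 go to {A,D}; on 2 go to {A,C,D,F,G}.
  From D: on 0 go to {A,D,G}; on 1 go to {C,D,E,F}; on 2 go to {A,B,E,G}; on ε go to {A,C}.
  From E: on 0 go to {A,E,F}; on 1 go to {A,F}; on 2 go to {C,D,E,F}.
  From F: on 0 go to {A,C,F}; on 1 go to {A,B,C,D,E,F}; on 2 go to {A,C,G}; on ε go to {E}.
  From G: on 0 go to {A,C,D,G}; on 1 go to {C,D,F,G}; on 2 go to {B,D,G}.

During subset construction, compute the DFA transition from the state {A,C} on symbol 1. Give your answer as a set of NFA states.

δ(A,1) = {C,G}; δ(C,1) = {A,D}.
Union: {A,C,D,G}.

{A,C,D,G}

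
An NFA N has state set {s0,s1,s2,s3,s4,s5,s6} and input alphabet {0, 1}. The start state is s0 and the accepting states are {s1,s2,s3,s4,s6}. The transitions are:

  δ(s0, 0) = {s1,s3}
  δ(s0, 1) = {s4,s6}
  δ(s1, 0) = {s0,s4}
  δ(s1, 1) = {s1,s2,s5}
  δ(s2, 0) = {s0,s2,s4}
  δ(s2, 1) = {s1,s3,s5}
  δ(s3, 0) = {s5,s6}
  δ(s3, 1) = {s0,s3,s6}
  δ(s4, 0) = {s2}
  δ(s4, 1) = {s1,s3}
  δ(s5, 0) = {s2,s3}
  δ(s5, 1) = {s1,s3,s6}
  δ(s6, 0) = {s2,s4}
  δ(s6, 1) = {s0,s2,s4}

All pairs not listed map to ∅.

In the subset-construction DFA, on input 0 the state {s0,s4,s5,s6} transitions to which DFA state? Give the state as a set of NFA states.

{s1,s2,s3,s4}

δ(s0,0) = {s1,s3}; δ(s4,0) = {s2}; δ(s5,0) = {s2,s3}; δ(s6,0) = {s2,s4}.
Union: {s1,s2,s3,s4}.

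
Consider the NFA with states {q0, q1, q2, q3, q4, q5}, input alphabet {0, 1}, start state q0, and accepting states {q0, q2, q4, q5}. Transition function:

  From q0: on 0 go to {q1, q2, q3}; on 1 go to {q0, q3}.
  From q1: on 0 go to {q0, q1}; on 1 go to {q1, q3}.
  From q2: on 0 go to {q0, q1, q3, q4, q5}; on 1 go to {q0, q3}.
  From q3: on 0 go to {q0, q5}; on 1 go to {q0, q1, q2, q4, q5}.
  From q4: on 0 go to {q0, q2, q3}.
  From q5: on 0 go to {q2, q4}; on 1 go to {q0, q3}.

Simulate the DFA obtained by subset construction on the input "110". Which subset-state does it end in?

Start: {q0}.
δ(q0,1) = {q0, q3}.
Union: {q0, q3}.
After 1: {q0, q3}.
δ(q0,1) = {q0, q3}; δ(q3,1) = {q0, q1, q2, q4, q5}.
Union: {q0, q1, q2, q3, q4, q5}.
After 1: {q0, q1, q2, q3, q4, q5}.
δ(q0,0) = {q1, q2, q3}; δ(q1,0) = {q0, q1}; δ(q2,0) = {q0, q1, q3, q4, q5}; δ(q3,0) = {q0, q5}; δ(q4,0) = {q0, q2, q3}; δ(q5,0) = {q2, q4}.
Union: {q0, q1, q2, q3, q4, q5}.
After 0: {q0, q1, q2, q3, q4, q5}.

{q0, q1, q2, q3, q4, q5}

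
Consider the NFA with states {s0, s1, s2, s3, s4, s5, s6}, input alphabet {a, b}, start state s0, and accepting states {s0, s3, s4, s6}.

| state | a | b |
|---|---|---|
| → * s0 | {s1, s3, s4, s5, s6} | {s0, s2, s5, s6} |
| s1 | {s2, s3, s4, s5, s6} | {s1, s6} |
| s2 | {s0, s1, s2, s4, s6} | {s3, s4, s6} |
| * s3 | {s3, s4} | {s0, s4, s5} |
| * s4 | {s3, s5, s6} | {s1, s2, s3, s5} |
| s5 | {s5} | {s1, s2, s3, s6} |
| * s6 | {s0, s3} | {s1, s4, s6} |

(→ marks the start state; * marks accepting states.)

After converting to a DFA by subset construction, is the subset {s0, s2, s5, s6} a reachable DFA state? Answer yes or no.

yes

Start state of the DFA: {s0}.
{s0} --a--> {s1, s3, s4, s5, s6}  [new]
{s0} --b--> {s0, s2, s5, s6}  [new]
{s1, s3, s4, s5, s6} --a--> {s0, s2, s3, s4, s5, s6}  [new]
{s1, s3, s4, s5, s6} --b--> {s0, s1, s2, s3, s4, s5, s6}  [new]
{s0, s2, s5, s6} --a--> {s0, s1, s2, s3, s4, s5, s6}  [seen]
{s0, s2, s5, s6} --b--> {s0, s1, s2, s3, s4, s5, s6}  [seen]
{s0, s2, s3, s4, s5, s6} --a--> {s0, s1, s2, s3, s4, s5, s6}  [seen]
{s0, s2, s3, s4, s5, s6} --b--> {s0, s1, s2, s3, s4, s5, s6}  [seen]
{s0, s1, s2, s3, s4, s5, s6} --a--> {s0, s1, s2, s3, s4, s5, s6}  [seen]
{s0, s1, s2, s3, s4, s5, s6} --b--> {s0, s1, s2, s3, s4, s5, s6}  [seen]
Reachable DFA states: {s0}, {s1, s3, s4, s5, s6}, {s0, s2, s5, s6}, {s0, s2, s3, s4, s5, s6}, {s0, s1, s2, s3, s4, s5, s6}.
{s0, s2, s5, s6} is among them.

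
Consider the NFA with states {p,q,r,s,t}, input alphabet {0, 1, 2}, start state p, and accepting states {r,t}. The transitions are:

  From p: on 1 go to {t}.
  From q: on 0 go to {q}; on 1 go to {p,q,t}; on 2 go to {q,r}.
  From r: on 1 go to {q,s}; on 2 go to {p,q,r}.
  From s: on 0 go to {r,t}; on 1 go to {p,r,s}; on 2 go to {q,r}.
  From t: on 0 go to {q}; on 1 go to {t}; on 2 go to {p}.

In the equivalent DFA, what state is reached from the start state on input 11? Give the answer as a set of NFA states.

Start: {p}.
δ(p,1) = {t}.
Union: {t}.
After 1: {t}.
δ(t,1) = {t}.
Union: {t}.
After 1: {t}.

{t}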